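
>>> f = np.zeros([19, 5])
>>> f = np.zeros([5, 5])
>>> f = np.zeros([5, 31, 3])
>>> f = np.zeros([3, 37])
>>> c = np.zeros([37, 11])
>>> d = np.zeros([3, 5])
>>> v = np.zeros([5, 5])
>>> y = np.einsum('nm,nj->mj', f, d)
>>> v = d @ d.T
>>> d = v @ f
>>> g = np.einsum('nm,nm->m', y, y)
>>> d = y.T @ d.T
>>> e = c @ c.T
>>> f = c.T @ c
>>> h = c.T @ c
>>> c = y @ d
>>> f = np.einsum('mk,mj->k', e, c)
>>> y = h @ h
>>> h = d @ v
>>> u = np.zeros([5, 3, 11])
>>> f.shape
(37,)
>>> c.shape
(37, 3)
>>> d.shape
(5, 3)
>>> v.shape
(3, 3)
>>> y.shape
(11, 11)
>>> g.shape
(5,)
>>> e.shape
(37, 37)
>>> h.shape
(5, 3)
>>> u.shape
(5, 3, 11)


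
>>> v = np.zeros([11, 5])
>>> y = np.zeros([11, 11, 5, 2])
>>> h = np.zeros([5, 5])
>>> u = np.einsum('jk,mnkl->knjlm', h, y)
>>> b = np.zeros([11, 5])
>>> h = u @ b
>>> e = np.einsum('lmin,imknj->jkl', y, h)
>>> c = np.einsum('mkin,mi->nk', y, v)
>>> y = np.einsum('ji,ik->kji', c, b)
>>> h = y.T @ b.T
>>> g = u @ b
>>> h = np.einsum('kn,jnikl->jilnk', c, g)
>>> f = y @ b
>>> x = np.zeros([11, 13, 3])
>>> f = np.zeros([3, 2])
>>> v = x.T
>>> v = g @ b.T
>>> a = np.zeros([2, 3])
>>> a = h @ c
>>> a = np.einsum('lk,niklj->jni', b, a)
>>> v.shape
(5, 11, 5, 2, 11)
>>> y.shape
(5, 2, 11)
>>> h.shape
(5, 5, 5, 11, 2)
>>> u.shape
(5, 11, 5, 2, 11)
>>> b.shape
(11, 5)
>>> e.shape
(5, 5, 11)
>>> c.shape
(2, 11)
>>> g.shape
(5, 11, 5, 2, 5)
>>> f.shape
(3, 2)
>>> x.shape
(11, 13, 3)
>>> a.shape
(11, 5, 5)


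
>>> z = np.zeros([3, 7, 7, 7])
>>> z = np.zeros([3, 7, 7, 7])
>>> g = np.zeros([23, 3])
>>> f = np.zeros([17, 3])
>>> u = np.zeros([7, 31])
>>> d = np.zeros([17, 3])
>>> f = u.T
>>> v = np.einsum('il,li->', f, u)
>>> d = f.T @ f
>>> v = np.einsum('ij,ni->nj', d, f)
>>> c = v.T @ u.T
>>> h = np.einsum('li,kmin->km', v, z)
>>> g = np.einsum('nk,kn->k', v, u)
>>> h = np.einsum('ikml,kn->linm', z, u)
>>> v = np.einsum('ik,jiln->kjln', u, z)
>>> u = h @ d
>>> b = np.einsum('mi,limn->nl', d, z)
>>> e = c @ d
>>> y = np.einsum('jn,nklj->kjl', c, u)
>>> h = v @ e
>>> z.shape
(3, 7, 7, 7)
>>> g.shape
(7,)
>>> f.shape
(31, 7)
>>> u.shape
(7, 3, 31, 7)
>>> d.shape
(7, 7)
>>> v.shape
(31, 3, 7, 7)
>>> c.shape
(7, 7)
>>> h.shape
(31, 3, 7, 7)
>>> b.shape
(7, 3)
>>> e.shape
(7, 7)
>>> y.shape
(3, 7, 31)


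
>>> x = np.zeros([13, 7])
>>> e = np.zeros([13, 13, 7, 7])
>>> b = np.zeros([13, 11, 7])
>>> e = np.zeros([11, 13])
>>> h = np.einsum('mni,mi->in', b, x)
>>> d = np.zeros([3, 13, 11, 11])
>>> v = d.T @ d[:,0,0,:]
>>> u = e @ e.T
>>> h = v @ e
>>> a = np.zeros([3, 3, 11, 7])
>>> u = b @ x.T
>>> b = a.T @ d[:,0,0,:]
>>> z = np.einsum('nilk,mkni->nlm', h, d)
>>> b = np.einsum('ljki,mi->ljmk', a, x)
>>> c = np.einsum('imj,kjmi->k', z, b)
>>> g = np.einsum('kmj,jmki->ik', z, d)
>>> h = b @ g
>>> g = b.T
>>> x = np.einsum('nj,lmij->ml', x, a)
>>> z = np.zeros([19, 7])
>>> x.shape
(3, 3)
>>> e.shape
(11, 13)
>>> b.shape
(3, 3, 13, 11)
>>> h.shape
(3, 3, 13, 11)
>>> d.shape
(3, 13, 11, 11)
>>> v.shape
(11, 11, 13, 11)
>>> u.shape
(13, 11, 13)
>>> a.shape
(3, 3, 11, 7)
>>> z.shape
(19, 7)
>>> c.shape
(3,)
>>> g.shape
(11, 13, 3, 3)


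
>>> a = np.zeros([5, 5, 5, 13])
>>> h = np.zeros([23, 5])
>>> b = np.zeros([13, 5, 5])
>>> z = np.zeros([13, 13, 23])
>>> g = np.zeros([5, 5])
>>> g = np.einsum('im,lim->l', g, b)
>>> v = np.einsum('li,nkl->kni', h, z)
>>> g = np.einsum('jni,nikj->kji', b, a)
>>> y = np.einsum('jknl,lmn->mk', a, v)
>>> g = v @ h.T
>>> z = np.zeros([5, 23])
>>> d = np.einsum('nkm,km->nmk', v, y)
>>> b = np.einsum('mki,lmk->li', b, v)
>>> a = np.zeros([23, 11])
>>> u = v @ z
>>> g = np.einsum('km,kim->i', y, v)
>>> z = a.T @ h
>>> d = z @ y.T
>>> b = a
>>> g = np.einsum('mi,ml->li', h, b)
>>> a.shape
(23, 11)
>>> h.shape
(23, 5)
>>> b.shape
(23, 11)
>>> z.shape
(11, 5)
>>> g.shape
(11, 5)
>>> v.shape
(13, 13, 5)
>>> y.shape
(13, 5)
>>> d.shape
(11, 13)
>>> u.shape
(13, 13, 23)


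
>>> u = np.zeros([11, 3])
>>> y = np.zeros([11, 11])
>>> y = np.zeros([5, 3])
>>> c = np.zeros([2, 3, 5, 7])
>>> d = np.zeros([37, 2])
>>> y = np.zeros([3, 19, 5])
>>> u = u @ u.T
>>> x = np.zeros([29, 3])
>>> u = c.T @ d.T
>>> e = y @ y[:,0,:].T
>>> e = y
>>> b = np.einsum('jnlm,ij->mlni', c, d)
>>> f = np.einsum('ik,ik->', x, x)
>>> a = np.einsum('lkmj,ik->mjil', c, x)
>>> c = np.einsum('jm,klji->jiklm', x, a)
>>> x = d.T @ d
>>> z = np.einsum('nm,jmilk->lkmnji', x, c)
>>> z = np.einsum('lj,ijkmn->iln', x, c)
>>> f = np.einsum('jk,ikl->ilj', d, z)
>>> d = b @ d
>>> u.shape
(7, 5, 3, 37)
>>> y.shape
(3, 19, 5)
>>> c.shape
(29, 2, 5, 7, 3)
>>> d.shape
(7, 5, 3, 2)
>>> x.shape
(2, 2)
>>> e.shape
(3, 19, 5)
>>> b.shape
(7, 5, 3, 37)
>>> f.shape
(29, 3, 37)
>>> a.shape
(5, 7, 29, 2)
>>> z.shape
(29, 2, 3)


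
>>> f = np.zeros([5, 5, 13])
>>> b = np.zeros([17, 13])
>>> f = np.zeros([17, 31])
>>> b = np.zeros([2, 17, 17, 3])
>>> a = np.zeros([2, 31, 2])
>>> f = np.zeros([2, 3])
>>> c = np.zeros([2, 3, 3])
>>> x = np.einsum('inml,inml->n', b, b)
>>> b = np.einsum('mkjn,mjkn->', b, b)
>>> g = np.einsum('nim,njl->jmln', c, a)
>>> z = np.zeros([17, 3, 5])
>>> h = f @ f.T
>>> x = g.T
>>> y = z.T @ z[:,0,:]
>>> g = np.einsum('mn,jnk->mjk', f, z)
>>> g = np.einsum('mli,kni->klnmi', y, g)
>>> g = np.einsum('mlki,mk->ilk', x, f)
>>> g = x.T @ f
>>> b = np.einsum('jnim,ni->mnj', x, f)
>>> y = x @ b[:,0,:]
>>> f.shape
(2, 3)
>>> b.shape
(31, 2, 2)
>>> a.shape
(2, 31, 2)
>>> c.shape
(2, 3, 3)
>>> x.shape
(2, 2, 3, 31)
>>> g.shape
(31, 3, 2, 3)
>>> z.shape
(17, 3, 5)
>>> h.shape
(2, 2)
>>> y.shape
(2, 2, 3, 2)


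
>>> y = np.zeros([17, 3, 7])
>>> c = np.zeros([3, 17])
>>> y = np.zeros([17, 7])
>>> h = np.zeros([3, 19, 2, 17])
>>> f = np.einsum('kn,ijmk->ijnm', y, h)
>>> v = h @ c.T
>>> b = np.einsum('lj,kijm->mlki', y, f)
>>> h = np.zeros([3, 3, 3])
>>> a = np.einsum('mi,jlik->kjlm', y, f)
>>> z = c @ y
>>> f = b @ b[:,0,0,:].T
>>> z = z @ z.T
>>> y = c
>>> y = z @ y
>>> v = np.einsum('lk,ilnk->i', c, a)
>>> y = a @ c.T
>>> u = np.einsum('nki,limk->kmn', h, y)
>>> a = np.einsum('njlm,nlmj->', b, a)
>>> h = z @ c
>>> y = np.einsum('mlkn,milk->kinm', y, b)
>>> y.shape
(19, 17, 3, 2)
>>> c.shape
(3, 17)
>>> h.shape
(3, 17)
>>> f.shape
(2, 17, 3, 2)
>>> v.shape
(2,)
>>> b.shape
(2, 17, 3, 19)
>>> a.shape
()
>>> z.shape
(3, 3)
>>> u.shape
(3, 19, 3)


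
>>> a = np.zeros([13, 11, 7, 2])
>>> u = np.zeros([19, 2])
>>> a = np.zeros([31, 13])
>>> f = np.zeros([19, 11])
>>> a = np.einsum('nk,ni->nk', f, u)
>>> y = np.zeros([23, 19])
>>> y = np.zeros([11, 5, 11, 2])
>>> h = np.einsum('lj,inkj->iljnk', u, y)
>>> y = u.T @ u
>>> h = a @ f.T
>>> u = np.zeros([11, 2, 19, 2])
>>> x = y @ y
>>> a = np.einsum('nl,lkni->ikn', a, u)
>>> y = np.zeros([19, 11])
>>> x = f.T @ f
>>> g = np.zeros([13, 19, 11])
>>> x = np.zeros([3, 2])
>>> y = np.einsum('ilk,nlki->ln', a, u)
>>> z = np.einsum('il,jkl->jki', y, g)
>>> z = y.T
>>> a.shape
(2, 2, 19)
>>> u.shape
(11, 2, 19, 2)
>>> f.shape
(19, 11)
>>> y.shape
(2, 11)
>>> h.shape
(19, 19)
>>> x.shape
(3, 2)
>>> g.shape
(13, 19, 11)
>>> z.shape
(11, 2)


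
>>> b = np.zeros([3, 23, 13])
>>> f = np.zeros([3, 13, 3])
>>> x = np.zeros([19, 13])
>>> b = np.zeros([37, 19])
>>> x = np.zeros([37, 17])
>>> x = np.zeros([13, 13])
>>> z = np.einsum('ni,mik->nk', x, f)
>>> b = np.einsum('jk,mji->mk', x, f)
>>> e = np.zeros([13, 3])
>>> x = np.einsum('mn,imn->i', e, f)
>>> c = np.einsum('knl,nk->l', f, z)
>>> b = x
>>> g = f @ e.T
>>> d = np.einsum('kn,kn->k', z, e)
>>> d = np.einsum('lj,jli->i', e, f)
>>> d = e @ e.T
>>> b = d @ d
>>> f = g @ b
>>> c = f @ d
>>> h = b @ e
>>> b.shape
(13, 13)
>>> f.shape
(3, 13, 13)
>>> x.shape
(3,)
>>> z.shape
(13, 3)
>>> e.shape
(13, 3)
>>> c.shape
(3, 13, 13)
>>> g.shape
(3, 13, 13)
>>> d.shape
(13, 13)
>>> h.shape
(13, 3)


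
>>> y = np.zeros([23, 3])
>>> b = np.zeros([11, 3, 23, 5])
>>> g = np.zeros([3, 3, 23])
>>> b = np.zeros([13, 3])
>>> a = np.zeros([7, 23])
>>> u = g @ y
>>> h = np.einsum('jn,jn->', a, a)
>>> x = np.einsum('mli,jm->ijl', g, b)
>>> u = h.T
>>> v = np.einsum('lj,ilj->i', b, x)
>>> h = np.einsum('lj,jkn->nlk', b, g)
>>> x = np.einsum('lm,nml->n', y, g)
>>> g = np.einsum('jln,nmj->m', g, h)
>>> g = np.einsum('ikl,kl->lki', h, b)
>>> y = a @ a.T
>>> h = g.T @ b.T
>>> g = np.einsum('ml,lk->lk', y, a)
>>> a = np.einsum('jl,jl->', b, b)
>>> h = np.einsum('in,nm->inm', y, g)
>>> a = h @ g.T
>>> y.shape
(7, 7)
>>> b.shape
(13, 3)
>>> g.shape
(7, 23)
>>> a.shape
(7, 7, 7)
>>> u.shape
()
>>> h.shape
(7, 7, 23)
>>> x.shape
(3,)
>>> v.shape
(23,)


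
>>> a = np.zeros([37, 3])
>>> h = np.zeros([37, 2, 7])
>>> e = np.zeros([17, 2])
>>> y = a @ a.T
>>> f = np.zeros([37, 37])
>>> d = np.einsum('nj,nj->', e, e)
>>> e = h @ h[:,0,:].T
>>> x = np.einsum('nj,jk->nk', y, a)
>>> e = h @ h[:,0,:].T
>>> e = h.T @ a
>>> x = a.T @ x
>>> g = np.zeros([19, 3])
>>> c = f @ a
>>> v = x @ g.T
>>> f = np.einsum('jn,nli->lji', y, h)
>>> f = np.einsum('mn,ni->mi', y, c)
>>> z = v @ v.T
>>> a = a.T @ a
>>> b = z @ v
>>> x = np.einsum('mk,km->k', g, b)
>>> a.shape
(3, 3)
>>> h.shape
(37, 2, 7)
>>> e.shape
(7, 2, 3)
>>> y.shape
(37, 37)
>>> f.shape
(37, 3)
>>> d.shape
()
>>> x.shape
(3,)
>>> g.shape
(19, 3)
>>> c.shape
(37, 3)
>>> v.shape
(3, 19)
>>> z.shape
(3, 3)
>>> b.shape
(3, 19)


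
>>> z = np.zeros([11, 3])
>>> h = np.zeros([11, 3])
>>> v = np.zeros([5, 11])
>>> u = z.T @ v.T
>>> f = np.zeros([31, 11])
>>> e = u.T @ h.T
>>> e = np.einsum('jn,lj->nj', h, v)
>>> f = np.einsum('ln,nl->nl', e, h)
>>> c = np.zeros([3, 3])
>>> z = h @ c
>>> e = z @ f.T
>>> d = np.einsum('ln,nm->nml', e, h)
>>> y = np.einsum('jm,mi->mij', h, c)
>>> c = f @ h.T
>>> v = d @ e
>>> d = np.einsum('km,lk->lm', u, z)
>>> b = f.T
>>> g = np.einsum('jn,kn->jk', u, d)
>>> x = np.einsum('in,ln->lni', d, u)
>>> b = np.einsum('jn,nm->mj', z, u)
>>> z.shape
(11, 3)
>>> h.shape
(11, 3)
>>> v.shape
(11, 3, 11)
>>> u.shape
(3, 5)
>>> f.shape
(11, 3)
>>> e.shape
(11, 11)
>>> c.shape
(11, 11)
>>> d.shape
(11, 5)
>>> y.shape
(3, 3, 11)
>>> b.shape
(5, 11)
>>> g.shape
(3, 11)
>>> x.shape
(3, 5, 11)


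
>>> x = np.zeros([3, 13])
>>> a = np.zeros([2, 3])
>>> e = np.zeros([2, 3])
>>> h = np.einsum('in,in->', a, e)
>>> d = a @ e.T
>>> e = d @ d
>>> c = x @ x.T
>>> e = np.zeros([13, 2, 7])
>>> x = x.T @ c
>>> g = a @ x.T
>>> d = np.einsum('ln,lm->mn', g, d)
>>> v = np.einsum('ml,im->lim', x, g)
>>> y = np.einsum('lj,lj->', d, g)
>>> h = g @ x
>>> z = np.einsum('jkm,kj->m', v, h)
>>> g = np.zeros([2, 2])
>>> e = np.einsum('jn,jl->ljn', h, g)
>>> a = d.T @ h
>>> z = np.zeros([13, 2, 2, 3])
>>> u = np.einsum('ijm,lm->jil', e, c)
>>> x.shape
(13, 3)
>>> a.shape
(13, 3)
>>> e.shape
(2, 2, 3)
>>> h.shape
(2, 3)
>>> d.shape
(2, 13)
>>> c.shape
(3, 3)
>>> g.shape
(2, 2)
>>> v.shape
(3, 2, 13)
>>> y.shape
()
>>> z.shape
(13, 2, 2, 3)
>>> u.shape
(2, 2, 3)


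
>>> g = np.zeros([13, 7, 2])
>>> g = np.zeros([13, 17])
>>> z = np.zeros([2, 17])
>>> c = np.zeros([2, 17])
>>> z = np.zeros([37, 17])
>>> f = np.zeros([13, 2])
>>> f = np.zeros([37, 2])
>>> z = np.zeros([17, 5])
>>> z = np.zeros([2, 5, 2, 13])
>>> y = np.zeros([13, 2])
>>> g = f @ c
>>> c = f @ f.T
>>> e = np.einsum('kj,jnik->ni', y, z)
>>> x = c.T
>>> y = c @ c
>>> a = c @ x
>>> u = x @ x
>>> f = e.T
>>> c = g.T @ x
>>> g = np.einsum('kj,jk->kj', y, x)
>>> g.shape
(37, 37)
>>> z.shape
(2, 5, 2, 13)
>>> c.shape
(17, 37)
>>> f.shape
(2, 5)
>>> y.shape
(37, 37)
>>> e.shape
(5, 2)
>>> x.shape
(37, 37)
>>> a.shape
(37, 37)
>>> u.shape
(37, 37)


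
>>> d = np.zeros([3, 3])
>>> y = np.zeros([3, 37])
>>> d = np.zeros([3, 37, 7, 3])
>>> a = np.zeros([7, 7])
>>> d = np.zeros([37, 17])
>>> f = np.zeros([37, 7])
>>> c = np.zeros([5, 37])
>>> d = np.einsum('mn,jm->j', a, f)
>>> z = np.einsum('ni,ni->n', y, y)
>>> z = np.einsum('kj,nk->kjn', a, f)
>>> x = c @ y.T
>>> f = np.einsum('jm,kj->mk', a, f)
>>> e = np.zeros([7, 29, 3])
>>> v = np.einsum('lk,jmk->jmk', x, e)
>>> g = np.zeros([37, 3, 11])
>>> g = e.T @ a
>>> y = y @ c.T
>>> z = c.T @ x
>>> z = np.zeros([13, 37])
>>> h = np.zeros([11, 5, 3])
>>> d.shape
(37,)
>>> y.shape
(3, 5)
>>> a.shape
(7, 7)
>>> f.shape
(7, 37)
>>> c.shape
(5, 37)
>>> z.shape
(13, 37)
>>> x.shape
(5, 3)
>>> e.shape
(7, 29, 3)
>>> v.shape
(7, 29, 3)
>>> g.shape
(3, 29, 7)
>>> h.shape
(11, 5, 3)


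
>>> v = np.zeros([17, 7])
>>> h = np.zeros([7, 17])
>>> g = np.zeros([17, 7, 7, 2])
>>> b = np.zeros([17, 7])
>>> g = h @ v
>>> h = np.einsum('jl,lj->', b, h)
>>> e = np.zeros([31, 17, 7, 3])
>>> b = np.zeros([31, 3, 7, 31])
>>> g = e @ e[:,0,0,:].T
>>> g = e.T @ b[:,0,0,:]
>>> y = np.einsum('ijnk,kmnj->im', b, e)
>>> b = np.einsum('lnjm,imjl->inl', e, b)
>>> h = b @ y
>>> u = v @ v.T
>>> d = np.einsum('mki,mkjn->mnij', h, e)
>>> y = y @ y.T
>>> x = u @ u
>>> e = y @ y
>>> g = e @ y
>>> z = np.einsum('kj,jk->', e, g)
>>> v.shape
(17, 7)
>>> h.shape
(31, 17, 17)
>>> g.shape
(31, 31)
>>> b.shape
(31, 17, 31)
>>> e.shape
(31, 31)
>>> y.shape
(31, 31)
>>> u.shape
(17, 17)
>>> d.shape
(31, 3, 17, 7)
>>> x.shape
(17, 17)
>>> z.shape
()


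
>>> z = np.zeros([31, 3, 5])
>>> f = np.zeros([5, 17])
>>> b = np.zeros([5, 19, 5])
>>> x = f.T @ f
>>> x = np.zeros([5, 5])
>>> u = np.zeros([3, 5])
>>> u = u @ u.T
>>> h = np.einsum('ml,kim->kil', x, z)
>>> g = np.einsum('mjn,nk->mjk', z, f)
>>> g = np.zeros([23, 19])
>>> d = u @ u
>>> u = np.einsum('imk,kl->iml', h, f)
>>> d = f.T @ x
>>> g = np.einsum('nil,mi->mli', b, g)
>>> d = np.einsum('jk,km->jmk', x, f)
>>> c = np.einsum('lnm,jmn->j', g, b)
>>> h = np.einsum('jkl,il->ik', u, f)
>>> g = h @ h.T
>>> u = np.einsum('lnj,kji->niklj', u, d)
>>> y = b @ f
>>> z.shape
(31, 3, 5)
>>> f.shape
(5, 17)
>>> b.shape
(5, 19, 5)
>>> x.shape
(5, 5)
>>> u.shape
(3, 5, 5, 31, 17)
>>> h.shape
(5, 3)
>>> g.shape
(5, 5)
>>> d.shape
(5, 17, 5)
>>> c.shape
(5,)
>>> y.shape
(5, 19, 17)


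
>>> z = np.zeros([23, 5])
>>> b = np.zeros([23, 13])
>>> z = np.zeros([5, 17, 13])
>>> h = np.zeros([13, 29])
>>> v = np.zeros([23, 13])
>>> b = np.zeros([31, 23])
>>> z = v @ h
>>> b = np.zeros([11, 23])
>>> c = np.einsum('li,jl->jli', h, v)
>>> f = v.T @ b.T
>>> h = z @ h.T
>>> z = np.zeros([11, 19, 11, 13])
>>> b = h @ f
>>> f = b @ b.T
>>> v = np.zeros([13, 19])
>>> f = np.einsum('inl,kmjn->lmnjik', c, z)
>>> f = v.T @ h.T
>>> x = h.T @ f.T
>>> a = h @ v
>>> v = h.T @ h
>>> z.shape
(11, 19, 11, 13)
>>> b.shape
(23, 11)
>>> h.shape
(23, 13)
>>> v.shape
(13, 13)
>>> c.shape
(23, 13, 29)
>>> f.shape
(19, 23)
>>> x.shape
(13, 19)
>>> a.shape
(23, 19)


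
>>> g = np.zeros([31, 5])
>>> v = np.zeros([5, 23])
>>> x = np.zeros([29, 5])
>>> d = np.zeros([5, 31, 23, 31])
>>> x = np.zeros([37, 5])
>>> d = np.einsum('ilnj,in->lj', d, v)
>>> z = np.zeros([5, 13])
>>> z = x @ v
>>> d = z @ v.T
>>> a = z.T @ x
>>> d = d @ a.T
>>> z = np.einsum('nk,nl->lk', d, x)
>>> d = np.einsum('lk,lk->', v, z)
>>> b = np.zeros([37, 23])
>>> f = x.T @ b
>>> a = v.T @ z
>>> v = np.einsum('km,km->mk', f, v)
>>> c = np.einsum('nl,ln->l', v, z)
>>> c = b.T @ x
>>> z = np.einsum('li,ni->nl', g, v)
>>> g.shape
(31, 5)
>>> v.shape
(23, 5)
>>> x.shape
(37, 5)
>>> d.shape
()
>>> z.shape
(23, 31)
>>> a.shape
(23, 23)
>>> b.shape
(37, 23)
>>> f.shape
(5, 23)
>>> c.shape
(23, 5)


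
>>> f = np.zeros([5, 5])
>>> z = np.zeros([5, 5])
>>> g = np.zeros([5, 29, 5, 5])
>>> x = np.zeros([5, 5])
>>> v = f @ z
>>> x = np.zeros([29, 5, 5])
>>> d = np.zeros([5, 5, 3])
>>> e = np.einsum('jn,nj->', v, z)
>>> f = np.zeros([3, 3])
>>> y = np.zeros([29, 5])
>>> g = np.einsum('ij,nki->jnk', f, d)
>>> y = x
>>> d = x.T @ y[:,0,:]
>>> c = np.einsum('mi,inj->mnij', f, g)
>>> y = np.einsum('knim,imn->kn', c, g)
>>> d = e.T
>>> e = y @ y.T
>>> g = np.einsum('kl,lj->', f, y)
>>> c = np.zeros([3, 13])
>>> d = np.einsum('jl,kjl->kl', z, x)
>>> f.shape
(3, 3)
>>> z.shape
(5, 5)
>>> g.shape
()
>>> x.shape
(29, 5, 5)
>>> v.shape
(5, 5)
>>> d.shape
(29, 5)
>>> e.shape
(3, 3)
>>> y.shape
(3, 5)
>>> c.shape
(3, 13)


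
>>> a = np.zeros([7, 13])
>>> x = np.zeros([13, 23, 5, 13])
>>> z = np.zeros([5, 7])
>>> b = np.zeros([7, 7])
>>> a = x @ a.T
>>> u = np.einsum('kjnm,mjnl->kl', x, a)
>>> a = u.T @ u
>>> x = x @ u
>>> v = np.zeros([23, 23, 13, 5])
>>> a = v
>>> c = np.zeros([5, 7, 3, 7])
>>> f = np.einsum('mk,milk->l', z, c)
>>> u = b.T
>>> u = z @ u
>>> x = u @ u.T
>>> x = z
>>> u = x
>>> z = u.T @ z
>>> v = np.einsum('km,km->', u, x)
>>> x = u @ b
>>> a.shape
(23, 23, 13, 5)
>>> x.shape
(5, 7)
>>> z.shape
(7, 7)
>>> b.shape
(7, 7)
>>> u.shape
(5, 7)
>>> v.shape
()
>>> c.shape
(5, 7, 3, 7)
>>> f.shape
(3,)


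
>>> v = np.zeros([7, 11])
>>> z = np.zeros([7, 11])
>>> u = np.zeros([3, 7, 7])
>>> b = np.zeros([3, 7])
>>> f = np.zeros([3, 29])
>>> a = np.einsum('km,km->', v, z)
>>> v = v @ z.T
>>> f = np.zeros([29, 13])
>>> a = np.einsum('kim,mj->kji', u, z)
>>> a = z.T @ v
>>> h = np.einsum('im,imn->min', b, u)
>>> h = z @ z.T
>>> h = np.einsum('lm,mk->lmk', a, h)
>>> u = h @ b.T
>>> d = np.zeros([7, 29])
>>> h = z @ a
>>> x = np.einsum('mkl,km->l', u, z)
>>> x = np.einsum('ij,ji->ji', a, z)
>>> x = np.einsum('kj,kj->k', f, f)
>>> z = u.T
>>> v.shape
(7, 7)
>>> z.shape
(3, 7, 11)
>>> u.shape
(11, 7, 3)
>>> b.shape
(3, 7)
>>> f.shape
(29, 13)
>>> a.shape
(11, 7)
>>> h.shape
(7, 7)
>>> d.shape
(7, 29)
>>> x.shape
(29,)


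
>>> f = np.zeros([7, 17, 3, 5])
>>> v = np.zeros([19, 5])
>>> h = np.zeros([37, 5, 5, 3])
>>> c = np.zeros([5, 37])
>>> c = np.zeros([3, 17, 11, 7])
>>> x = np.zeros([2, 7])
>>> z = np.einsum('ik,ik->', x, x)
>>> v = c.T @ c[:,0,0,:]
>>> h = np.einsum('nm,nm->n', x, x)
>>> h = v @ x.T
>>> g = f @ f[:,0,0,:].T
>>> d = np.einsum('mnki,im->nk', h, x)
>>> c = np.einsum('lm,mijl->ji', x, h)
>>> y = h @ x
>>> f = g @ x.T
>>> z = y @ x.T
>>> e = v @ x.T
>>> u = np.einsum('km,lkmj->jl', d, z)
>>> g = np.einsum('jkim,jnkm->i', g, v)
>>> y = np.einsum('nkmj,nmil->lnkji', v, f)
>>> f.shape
(7, 17, 3, 2)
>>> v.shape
(7, 11, 17, 7)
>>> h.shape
(7, 11, 17, 2)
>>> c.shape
(17, 11)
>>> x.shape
(2, 7)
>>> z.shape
(7, 11, 17, 2)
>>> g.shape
(3,)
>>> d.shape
(11, 17)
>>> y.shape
(2, 7, 11, 7, 3)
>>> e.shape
(7, 11, 17, 2)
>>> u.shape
(2, 7)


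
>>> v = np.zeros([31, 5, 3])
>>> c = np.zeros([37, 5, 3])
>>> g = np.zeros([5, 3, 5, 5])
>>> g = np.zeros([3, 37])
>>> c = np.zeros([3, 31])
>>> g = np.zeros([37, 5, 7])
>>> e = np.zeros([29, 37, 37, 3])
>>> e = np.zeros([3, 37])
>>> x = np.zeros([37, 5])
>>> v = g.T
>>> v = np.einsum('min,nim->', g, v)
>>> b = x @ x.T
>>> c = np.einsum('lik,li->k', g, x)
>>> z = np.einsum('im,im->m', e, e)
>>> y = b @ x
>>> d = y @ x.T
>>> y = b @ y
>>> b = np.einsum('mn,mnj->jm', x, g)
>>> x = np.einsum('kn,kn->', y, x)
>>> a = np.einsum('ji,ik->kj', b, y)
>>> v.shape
()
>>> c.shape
(7,)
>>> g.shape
(37, 5, 7)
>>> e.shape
(3, 37)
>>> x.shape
()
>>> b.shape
(7, 37)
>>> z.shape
(37,)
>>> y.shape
(37, 5)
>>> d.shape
(37, 37)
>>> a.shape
(5, 7)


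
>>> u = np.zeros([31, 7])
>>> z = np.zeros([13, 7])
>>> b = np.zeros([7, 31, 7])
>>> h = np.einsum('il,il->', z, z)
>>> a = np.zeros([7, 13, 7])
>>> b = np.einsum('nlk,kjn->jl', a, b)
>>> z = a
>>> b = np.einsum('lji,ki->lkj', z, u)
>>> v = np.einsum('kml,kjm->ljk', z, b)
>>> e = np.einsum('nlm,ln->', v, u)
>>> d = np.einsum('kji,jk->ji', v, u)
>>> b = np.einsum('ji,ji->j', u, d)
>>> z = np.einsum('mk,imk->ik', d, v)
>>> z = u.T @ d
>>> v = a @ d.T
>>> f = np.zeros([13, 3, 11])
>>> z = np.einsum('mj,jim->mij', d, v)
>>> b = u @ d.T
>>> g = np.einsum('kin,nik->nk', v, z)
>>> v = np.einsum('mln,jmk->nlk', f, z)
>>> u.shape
(31, 7)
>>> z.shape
(31, 13, 7)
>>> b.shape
(31, 31)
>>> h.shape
()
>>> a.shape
(7, 13, 7)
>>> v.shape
(11, 3, 7)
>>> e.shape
()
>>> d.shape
(31, 7)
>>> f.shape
(13, 3, 11)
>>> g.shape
(31, 7)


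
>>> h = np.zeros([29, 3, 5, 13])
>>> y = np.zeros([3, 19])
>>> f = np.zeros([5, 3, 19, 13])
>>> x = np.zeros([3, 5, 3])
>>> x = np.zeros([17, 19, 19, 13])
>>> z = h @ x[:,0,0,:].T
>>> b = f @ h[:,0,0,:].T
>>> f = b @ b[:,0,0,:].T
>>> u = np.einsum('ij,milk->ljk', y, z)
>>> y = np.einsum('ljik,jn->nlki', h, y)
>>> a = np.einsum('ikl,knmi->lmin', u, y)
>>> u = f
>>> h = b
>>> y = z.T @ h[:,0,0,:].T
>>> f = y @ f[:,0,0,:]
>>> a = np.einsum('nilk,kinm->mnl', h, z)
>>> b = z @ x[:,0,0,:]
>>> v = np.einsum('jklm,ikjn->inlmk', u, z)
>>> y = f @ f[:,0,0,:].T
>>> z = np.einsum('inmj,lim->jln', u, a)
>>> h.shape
(5, 3, 19, 29)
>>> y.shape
(17, 5, 3, 17)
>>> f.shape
(17, 5, 3, 5)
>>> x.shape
(17, 19, 19, 13)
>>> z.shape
(5, 17, 3)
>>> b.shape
(29, 3, 5, 13)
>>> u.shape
(5, 3, 19, 5)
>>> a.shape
(17, 5, 19)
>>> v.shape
(29, 17, 19, 5, 3)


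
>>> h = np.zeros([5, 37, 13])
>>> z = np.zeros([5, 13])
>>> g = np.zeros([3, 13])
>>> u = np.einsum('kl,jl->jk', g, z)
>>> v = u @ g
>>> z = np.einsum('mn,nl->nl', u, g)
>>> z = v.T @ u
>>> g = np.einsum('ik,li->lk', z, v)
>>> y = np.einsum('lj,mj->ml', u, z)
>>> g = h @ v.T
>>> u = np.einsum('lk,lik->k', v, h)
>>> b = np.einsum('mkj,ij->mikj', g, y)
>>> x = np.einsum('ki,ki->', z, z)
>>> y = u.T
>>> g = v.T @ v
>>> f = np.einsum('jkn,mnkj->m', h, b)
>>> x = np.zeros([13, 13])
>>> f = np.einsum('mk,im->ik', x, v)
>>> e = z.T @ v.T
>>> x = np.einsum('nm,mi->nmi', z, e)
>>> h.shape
(5, 37, 13)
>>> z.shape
(13, 3)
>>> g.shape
(13, 13)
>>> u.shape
(13,)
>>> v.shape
(5, 13)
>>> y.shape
(13,)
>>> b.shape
(5, 13, 37, 5)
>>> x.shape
(13, 3, 5)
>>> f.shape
(5, 13)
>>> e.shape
(3, 5)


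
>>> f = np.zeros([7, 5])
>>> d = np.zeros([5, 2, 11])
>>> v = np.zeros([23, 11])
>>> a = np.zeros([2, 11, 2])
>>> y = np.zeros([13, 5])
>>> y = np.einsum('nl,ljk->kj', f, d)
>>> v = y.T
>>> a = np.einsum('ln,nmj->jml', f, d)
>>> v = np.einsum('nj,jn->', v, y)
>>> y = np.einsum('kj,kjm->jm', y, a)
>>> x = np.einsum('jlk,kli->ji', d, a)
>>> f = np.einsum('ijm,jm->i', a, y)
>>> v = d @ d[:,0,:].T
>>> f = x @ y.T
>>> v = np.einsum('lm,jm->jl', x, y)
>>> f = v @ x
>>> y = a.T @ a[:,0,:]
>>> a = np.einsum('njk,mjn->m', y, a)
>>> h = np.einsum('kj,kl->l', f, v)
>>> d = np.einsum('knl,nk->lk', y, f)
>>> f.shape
(2, 7)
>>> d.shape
(7, 7)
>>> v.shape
(2, 5)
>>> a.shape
(11,)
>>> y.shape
(7, 2, 7)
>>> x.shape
(5, 7)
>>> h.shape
(5,)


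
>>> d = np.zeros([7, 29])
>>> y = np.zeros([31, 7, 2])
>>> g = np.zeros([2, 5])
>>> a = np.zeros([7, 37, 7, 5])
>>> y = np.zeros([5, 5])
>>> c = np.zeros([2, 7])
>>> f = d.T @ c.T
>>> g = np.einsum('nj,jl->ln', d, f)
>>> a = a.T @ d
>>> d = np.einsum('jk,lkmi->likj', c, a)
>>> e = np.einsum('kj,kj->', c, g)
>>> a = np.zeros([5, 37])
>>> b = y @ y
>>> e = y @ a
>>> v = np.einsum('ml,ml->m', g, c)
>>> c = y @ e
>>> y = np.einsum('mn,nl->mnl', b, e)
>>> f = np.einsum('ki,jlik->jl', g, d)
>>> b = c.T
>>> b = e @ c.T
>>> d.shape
(5, 29, 7, 2)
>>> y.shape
(5, 5, 37)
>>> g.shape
(2, 7)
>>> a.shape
(5, 37)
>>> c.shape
(5, 37)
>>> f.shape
(5, 29)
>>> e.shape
(5, 37)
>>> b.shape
(5, 5)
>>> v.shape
(2,)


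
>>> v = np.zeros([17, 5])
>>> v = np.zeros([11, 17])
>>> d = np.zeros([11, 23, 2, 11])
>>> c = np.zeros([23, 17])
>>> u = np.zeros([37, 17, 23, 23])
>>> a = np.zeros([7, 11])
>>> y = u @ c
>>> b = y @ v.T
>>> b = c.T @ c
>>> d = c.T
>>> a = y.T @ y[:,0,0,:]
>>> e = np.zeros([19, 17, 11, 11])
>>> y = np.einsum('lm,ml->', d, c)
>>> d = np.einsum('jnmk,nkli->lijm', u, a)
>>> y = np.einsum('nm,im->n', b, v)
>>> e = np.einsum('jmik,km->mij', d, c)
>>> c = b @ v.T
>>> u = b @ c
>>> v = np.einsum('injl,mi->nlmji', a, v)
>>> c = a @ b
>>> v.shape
(23, 17, 11, 17, 17)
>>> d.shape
(17, 17, 37, 23)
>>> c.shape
(17, 23, 17, 17)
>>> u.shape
(17, 11)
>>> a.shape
(17, 23, 17, 17)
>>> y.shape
(17,)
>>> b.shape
(17, 17)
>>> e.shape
(17, 37, 17)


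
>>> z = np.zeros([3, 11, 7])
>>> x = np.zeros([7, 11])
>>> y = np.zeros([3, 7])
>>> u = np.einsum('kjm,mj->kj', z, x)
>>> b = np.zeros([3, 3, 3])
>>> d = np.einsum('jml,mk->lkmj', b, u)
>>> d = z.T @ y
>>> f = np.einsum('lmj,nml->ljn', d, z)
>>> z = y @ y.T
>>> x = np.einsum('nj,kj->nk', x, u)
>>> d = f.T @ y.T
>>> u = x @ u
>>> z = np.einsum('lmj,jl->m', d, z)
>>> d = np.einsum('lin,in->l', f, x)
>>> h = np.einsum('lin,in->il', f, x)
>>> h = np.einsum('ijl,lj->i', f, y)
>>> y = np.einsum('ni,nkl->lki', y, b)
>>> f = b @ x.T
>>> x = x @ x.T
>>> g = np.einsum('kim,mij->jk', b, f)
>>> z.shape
(7,)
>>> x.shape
(7, 7)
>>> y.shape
(3, 3, 7)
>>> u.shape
(7, 11)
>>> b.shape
(3, 3, 3)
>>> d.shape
(7,)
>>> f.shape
(3, 3, 7)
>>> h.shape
(7,)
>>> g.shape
(7, 3)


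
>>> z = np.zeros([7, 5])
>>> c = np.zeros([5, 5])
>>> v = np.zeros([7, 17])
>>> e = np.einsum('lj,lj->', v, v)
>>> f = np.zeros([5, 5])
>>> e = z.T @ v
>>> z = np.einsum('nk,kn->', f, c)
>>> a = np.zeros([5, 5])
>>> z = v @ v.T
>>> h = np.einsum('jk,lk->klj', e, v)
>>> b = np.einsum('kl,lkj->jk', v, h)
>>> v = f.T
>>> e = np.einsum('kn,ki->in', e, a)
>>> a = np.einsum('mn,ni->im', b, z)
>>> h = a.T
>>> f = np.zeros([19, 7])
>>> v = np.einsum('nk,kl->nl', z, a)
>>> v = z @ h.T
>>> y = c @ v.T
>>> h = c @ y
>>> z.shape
(7, 7)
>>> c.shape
(5, 5)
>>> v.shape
(7, 5)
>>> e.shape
(5, 17)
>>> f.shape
(19, 7)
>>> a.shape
(7, 5)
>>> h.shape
(5, 7)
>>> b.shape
(5, 7)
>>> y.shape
(5, 7)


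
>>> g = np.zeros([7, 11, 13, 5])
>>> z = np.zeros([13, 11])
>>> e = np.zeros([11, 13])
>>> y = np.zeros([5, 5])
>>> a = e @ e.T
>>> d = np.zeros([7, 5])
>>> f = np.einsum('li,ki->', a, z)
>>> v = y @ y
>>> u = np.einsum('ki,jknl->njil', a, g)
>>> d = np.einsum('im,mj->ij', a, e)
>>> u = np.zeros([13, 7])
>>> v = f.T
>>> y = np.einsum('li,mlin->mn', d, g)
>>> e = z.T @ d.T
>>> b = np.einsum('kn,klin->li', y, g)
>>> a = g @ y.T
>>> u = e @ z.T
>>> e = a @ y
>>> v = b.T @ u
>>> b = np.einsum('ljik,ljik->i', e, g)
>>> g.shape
(7, 11, 13, 5)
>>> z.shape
(13, 11)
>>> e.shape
(7, 11, 13, 5)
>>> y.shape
(7, 5)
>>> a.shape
(7, 11, 13, 7)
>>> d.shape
(11, 13)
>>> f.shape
()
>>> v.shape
(13, 13)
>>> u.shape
(11, 13)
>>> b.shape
(13,)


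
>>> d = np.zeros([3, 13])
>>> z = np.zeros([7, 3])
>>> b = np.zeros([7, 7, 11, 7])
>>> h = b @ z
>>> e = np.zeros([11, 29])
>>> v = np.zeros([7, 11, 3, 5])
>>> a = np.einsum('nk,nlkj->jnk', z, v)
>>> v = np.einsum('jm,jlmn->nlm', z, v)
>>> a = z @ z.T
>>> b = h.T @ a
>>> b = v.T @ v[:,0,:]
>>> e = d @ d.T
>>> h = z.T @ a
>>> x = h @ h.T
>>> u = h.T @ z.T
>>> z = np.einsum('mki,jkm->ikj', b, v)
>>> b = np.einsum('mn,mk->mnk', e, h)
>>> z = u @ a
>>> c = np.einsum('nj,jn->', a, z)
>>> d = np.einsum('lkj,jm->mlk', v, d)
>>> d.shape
(13, 5, 11)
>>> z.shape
(7, 7)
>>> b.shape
(3, 3, 7)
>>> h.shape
(3, 7)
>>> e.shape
(3, 3)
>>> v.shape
(5, 11, 3)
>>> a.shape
(7, 7)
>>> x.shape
(3, 3)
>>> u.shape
(7, 7)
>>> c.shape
()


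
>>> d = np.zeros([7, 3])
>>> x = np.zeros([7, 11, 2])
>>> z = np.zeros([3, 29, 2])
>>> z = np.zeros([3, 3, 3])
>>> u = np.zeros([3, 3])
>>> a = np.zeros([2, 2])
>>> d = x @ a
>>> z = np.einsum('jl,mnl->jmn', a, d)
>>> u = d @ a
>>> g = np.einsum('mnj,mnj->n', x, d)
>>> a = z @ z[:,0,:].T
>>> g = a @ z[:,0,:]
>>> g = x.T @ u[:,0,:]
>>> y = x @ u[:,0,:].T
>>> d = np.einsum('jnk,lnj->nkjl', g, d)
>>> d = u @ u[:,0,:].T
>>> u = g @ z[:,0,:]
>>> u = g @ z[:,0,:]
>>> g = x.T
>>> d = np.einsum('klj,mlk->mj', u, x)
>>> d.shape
(7, 11)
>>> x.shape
(7, 11, 2)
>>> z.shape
(2, 7, 11)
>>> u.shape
(2, 11, 11)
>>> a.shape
(2, 7, 2)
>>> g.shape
(2, 11, 7)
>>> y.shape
(7, 11, 7)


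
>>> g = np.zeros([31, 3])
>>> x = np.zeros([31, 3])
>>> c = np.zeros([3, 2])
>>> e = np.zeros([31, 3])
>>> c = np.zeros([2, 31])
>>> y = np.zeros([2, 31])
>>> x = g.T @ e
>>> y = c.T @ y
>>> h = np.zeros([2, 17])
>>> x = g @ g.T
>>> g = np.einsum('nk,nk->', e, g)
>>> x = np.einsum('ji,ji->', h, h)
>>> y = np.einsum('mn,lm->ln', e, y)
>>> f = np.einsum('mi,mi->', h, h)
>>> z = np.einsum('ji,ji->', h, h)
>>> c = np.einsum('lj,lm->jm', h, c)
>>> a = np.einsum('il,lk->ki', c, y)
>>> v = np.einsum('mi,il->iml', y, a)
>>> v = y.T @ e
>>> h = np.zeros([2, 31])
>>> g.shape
()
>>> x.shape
()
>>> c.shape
(17, 31)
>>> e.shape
(31, 3)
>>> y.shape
(31, 3)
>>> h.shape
(2, 31)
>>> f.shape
()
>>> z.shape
()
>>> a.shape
(3, 17)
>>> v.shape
(3, 3)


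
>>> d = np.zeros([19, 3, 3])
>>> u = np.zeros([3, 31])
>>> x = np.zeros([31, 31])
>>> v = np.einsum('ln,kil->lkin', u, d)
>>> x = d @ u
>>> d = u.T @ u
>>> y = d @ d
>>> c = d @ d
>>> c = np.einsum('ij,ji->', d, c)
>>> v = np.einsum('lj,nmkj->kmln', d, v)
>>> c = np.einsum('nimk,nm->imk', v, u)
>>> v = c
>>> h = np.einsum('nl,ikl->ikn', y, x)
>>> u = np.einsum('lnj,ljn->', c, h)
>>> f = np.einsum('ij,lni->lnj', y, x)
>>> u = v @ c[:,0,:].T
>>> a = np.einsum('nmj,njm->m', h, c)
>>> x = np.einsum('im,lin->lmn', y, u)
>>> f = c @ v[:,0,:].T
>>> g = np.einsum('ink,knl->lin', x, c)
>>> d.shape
(31, 31)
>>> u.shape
(19, 31, 19)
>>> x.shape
(19, 31, 19)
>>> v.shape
(19, 31, 3)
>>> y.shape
(31, 31)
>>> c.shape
(19, 31, 3)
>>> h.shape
(19, 3, 31)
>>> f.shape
(19, 31, 19)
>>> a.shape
(3,)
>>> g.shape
(3, 19, 31)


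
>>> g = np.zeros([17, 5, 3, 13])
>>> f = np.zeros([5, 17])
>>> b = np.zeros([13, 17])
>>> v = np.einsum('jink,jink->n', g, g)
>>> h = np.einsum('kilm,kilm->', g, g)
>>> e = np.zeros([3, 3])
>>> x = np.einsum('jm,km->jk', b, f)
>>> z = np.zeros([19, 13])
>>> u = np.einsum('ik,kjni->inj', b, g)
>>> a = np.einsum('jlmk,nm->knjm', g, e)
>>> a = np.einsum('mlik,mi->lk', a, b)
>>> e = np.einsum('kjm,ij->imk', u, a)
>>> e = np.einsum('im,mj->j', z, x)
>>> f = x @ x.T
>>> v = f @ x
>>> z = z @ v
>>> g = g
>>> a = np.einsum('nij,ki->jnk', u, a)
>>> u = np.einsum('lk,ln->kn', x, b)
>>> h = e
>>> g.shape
(17, 5, 3, 13)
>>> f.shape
(13, 13)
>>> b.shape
(13, 17)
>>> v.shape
(13, 5)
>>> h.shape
(5,)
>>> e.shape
(5,)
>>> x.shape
(13, 5)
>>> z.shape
(19, 5)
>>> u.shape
(5, 17)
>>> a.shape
(5, 13, 3)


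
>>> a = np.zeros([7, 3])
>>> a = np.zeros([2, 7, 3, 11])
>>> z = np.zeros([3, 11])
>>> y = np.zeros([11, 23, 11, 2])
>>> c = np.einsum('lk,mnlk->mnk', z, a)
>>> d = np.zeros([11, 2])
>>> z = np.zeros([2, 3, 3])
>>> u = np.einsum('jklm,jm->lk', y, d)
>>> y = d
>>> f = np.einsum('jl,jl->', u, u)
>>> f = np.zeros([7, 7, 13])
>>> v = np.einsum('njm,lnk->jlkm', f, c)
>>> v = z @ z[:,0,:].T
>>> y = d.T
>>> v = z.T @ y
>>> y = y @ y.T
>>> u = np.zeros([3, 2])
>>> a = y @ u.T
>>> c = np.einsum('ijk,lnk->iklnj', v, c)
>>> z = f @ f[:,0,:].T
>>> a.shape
(2, 3)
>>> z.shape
(7, 7, 7)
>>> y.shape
(2, 2)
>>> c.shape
(3, 11, 2, 7, 3)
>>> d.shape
(11, 2)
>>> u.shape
(3, 2)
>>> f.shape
(7, 7, 13)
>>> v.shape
(3, 3, 11)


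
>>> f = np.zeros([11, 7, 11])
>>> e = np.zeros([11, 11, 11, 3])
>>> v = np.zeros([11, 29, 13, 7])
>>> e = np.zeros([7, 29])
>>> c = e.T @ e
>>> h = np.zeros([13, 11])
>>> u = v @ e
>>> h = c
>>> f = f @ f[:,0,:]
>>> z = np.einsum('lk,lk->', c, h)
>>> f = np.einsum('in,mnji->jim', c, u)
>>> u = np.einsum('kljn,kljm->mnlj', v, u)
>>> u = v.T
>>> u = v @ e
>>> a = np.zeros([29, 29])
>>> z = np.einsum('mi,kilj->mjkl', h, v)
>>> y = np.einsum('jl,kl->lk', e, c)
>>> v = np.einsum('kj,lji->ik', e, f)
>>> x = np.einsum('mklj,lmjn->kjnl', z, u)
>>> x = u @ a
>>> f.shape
(13, 29, 11)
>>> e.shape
(7, 29)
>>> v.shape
(11, 7)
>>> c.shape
(29, 29)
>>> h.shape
(29, 29)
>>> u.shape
(11, 29, 13, 29)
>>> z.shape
(29, 7, 11, 13)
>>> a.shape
(29, 29)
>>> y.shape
(29, 29)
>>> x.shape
(11, 29, 13, 29)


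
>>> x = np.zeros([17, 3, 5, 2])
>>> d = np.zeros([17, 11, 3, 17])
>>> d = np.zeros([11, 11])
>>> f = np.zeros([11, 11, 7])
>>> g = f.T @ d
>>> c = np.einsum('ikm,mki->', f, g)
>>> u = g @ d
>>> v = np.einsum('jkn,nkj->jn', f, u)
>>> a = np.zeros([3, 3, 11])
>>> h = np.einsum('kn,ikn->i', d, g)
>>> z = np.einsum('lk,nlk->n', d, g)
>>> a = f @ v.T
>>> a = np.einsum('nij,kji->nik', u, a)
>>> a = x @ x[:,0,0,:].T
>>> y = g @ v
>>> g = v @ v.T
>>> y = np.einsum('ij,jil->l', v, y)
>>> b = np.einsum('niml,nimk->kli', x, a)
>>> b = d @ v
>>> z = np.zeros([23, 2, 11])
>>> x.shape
(17, 3, 5, 2)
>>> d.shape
(11, 11)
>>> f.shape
(11, 11, 7)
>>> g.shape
(11, 11)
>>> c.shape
()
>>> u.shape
(7, 11, 11)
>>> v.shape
(11, 7)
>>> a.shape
(17, 3, 5, 17)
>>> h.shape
(7,)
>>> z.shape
(23, 2, 11)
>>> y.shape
(7,)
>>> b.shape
(11, 7)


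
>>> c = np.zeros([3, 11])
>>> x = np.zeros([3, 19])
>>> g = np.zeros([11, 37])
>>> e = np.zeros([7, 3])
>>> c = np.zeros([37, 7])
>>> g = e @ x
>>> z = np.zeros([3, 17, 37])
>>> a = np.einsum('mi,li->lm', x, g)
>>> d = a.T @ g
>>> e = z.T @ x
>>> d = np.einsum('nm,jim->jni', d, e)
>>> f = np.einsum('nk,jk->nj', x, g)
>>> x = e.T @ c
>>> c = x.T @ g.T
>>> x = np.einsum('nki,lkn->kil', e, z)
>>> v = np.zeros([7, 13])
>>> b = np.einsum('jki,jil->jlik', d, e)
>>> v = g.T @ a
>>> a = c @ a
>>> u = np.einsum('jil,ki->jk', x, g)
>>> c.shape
(7, 17, 7)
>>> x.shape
(17, 19, 3)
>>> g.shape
(7, 19)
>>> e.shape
(37, 17, 19)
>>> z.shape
(3, 17, 37)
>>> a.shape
(7, 17, 3)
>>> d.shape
(37, 3, 17)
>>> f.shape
(3, 7)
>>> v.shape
(19, 3)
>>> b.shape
(37, 19, 17, 3)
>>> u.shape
(17, 7)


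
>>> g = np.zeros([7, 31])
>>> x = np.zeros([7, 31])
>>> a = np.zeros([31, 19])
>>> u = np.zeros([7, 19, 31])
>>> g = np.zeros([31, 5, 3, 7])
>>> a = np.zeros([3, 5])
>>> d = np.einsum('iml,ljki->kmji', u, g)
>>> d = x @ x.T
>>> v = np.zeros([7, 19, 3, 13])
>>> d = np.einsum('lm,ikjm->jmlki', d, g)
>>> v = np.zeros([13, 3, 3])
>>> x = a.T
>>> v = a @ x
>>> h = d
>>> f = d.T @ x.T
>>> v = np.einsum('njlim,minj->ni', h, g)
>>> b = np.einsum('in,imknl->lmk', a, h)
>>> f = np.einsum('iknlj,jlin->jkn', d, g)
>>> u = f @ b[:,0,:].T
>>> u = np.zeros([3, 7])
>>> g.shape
(31, 5, 3, 7)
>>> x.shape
(5, 3)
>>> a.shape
(3, 5)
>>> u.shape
(3, 7)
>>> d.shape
(3, 7, 7, 5, 31)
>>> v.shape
(3, 5)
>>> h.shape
(3, 7, 7, 5, 31)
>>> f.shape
(31, 7, 7)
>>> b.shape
(31, 7, 7)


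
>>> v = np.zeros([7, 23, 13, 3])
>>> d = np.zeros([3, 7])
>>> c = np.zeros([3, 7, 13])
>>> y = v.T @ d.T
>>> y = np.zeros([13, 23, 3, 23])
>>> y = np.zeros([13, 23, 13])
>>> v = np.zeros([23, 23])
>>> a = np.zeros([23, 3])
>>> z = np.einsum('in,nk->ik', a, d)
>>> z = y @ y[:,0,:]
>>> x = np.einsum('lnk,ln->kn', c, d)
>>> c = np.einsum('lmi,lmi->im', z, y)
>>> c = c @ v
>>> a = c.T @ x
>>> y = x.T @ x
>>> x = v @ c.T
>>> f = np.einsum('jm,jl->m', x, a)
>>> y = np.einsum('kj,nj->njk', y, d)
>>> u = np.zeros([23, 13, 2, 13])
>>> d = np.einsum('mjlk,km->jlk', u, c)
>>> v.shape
(23, 23)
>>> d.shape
(13, 2, 13)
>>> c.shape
(13, 23)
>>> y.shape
(3, 7, 7)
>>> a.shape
(23, 7)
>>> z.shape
(13, 23, 13)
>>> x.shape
(23, 13)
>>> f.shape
(13,)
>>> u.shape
(23, 13, 2, 13)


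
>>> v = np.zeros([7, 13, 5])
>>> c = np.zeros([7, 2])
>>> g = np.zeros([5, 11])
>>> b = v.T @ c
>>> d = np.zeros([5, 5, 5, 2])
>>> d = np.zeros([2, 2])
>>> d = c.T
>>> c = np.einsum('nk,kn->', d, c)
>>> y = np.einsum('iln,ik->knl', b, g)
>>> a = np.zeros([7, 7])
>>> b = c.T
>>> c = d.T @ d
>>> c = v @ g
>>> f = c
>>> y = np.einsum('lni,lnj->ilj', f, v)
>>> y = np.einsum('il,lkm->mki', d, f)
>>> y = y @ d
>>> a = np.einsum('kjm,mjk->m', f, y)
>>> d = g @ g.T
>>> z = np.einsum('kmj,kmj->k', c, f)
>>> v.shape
(7, 13, 5)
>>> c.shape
(7, 13, 11)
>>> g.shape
(5, 11)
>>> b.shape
()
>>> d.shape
(5, 5)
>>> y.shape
(11, 13, 7)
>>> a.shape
(11,)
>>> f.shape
(7, 13, 11)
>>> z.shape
(7,)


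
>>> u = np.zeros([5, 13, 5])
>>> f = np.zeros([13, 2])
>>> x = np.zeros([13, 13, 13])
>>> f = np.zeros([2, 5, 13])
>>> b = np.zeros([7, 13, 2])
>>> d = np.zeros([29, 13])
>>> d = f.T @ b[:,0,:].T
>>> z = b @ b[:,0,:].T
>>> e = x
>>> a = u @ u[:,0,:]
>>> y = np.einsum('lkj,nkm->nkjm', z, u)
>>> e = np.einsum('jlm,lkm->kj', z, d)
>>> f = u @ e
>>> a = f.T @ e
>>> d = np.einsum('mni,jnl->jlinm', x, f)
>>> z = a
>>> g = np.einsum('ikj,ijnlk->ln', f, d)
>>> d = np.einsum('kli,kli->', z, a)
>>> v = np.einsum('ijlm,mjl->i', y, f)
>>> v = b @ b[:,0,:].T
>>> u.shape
(5, 13, 5)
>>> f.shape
(5, 13, 7)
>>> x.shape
(13, 13, 13)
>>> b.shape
(7, 13, 2)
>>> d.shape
()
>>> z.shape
(7, 13, 7)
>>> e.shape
(5, 7)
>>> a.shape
(7, 13, 7)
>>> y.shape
(5, 13, 7, 5)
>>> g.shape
(13, 13)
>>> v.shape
(7, 13, 7)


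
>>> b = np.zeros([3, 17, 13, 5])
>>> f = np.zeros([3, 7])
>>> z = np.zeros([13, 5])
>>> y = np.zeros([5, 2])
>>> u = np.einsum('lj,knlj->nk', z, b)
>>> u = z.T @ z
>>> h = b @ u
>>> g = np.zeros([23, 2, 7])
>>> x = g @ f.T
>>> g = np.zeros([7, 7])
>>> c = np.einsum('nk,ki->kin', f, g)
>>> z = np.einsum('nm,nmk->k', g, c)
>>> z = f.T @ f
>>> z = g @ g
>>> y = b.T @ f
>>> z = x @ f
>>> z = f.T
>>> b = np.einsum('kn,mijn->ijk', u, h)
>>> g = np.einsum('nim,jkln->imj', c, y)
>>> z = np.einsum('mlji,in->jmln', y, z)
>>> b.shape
(17, 13, 5)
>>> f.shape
(3, 7)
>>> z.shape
(17, 5, 13, 3)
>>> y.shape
(5, 13, 17, 7)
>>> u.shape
(5, 5)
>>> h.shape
(3, 17, 13, 5)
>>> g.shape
(7, 3, 5)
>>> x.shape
(23, 2, 3)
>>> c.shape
(7, 7, 3)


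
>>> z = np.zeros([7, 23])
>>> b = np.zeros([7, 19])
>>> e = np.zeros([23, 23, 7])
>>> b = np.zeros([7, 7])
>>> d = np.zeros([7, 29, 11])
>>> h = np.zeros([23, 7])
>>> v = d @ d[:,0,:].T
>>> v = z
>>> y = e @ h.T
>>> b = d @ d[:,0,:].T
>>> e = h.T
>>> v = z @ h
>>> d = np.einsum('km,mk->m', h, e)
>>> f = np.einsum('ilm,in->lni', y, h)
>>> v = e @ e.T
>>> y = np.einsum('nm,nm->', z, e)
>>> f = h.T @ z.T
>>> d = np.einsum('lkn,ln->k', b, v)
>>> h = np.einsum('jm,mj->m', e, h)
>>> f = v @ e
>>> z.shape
(7, 23)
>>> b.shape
(7, 29, 7)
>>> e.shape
(7, 23)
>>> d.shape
(29,)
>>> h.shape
(23,)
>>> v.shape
(7, 7)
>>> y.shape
()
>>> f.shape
(7, 23)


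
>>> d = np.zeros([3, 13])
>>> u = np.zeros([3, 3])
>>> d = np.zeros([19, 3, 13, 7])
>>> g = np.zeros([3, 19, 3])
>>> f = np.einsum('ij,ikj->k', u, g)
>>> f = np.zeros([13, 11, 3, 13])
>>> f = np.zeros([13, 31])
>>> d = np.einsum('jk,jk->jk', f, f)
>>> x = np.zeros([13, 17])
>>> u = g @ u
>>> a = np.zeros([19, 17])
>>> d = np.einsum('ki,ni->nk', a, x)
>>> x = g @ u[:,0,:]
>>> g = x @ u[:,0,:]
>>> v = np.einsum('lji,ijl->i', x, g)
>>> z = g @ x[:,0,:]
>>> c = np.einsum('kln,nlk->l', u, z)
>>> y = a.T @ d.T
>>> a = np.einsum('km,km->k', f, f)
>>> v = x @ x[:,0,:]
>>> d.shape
(13, 19)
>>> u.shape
(3, 19, 3)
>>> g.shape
(3, 19, 3)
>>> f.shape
(13, 31)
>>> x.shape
(3, 19, 3)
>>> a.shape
(13,)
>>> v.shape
(3, 19, 3)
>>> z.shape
(3, 19, 3)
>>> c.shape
(19,)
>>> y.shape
(17, 13)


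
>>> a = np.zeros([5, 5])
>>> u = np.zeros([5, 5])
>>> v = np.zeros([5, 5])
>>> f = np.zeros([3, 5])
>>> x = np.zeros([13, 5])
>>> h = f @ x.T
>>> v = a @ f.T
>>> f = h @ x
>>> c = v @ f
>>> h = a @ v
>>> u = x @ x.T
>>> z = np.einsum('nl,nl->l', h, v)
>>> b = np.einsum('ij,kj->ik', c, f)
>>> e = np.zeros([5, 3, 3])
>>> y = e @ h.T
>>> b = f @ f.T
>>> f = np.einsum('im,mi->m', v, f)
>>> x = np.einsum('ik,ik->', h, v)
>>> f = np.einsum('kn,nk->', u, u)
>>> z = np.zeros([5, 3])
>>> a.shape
(5, 5)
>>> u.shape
(13, 13)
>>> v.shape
(5, 3)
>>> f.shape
()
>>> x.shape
()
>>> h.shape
(5, 3)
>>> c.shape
(5, 5)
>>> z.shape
(5, 3)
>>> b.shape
(3, 3)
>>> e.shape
(5, 3, 3)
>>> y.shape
(5, 3, 5)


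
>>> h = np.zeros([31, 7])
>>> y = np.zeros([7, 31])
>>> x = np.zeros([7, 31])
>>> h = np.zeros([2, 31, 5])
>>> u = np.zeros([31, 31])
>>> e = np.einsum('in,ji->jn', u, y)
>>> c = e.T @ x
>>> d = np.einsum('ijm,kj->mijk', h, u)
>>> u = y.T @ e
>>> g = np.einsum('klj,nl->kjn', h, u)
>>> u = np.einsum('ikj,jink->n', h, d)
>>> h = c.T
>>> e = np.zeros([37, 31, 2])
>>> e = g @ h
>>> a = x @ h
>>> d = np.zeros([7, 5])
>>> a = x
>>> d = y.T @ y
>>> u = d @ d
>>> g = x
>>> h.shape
(31, 31)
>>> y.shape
(7, 31)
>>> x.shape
(7, 31)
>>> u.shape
(31, 31)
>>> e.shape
(2, 5, 31)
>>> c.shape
(31, 31)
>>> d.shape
(31, 31)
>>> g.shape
(7, 31)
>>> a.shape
(7, 31)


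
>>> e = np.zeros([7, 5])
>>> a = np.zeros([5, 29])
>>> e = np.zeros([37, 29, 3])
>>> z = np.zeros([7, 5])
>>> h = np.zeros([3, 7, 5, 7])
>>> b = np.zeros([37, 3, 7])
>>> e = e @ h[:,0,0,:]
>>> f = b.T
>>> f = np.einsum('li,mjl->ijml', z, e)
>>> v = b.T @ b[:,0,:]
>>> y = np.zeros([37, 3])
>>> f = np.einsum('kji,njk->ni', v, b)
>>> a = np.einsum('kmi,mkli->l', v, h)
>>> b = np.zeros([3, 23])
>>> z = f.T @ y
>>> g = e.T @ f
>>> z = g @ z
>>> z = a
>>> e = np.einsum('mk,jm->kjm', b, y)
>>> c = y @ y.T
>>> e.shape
(23, 37, 3)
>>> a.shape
(5,)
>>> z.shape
(5,)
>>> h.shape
(3, 7, 5, 7)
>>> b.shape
(3, 23)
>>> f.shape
(37, 7)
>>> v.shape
(7, 3, 7)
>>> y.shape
(37, 3)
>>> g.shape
(7, 29, 7)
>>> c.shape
(37, 37)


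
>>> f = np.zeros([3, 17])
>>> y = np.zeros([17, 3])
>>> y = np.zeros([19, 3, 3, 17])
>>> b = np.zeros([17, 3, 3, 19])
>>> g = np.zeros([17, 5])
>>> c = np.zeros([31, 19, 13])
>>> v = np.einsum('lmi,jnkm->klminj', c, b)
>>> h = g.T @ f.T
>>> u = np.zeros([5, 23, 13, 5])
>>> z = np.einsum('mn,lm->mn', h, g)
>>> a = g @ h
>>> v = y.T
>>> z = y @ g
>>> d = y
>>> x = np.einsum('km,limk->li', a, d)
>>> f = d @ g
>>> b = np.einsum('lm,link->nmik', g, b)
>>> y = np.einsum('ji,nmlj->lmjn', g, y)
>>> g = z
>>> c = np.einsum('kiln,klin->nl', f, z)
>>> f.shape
(19, 3, 3, 5)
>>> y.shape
(3, 3, 17, 19)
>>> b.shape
(3, 5, 3, 19)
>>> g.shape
(19, 3, 3, 5)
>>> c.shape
(5, 3)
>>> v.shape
(17, 3, 3, 19)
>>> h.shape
(5, 3)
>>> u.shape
(5, 23, 13, 5)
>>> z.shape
(19, 3, 3, 5)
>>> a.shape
(17, 3)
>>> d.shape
(19, 3, 3, 17)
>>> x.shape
(19, 3)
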